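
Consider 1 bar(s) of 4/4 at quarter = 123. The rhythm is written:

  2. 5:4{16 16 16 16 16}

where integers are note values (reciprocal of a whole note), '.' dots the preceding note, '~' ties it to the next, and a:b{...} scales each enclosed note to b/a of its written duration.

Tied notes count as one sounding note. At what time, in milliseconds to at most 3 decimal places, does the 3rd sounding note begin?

1. 0.0ms @ 0 + 1463.415ms (3)
2. 1463.415ms @ 3 + 97.561ms (1/5)
3. 1560.976ms @ 16/5 + 97.561ms (1/5)
4. 1658.537ms @ 17/5 + 97.561ms (1/5)
5. 1756.098ms @ 18/5 + 97.561ms (1/5)
6. 1853.659ms @ 19/5 + 97.561ms (1/5)

note 3 onset = 16/5b = 1560.976ms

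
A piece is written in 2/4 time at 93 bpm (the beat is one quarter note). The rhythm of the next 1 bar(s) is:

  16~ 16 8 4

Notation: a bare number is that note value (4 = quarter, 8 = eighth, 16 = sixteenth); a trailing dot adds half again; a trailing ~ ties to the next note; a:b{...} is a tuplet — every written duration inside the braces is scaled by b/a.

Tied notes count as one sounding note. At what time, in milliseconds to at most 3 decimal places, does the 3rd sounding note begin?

note 3 onset = 1b = 645.161ms

1. 0.0ms @ 0 + 322.581ms (1/2)
2. 322.581ms @ 1/2 + 322.581ms (1/2)
3. 645.161ms @ 1 + 645.161ms (1)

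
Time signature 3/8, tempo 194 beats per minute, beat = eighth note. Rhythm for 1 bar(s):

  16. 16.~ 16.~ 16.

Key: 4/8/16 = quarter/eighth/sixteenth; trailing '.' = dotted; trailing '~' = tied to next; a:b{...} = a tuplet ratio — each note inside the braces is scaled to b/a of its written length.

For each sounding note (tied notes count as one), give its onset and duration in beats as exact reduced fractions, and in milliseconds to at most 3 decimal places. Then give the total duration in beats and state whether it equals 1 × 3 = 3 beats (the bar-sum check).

1) 0.0ms=0b +231.959ms=3/4b
2) 231.959ms=3/4b +695.876ms=9/4b
Σ=3b of 3 (194bpm 3/8) — PASS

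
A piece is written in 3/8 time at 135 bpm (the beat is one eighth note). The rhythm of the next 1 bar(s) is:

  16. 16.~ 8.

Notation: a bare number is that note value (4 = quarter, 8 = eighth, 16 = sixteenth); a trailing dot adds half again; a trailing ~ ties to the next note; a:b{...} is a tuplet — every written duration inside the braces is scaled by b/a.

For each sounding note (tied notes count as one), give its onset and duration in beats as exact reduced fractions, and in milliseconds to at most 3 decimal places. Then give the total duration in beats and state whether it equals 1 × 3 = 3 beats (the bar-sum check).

1) 0.0ms=0b +333.333ms=3/4b
2) 333.333ms=3/4b +1000.0ms=9/4b
Σ=3b of 3 (135bpm 3/8) — PASS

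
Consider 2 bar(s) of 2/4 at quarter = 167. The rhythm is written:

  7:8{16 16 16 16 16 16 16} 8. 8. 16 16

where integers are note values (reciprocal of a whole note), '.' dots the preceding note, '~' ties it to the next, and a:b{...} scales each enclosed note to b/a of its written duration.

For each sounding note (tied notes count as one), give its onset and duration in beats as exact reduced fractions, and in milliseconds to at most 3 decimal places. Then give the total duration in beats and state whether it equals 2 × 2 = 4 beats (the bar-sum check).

1) 0.0ms=0b +102.652ms=2/7b
2) 102.652ms=2/7b +102.652ms=2/7b
3) 205.304ms=4/7b +102.652ms=2/7b
4) 307.956ms=6/7b +102.652ms=2/7b
5) 410.607ms=8/7b +102.652ms=2/7b
6) 513.259ms=10/7b +102.652ms=2/7b
7) 615.911ms=12/7b +102.652ms=2/7b
8) 718.563ms=2b +269.461ms=3/4b
9) 988.024ms=11/4b +269.461ms=3/4b
10) 1257.485ms=7/2b +89.82ms=1/4b
11) 1347.305ms=15/4b +89.82ms=1/4b
Σ=4b of 4 (167bpm 2/4) — PASS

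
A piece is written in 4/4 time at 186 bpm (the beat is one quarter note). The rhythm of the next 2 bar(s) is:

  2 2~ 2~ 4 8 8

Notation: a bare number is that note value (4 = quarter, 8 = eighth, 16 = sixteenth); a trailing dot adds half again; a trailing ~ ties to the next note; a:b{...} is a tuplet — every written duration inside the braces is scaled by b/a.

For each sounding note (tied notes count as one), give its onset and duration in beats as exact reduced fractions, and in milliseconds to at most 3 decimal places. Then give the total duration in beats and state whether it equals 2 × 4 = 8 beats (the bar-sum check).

1) 0.0ms=0b +645.161ms=2b
2) 645.161ms=2b +1612.903ms=5b
3) 2258.065ms=7b +161.29ms=1/2b
4) 2419.355ms=15/2b +161.29ms=1/2b
Σ=8b of 8 (186bpm 4/4) — PASS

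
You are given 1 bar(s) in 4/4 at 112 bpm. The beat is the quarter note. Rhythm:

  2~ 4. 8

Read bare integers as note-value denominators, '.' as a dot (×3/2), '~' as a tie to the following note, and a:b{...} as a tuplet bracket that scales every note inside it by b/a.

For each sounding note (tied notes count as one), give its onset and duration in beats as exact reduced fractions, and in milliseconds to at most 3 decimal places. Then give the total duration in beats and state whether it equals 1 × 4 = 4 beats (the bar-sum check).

1) 0.0ms=0b +1875.0ms=7/2b
2) 1875.0ms=7/2b +267.857ms=1/2b
Σ=4b of 4 (112bpm 4/4) — PASS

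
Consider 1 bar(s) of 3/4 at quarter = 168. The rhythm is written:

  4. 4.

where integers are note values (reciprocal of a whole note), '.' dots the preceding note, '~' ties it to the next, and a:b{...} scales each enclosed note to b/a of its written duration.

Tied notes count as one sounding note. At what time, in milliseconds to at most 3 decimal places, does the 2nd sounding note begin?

note 2 onset = 3/2b = 535.714ms

1. 0.0ms @ 0 + 535.714ms (3/2)
2. 535.714ms @ 3/2 + 535.714ms (3/2)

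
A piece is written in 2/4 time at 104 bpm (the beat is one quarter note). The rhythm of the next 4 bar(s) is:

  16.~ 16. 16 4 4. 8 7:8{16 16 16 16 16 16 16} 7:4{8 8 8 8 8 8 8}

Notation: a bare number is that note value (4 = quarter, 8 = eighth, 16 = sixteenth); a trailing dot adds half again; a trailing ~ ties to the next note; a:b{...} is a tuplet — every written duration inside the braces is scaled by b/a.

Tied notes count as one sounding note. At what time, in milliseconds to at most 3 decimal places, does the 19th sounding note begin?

note 19 onset = 54/7b = 4450.549ms

1. 0.0ms @ 0 + 432.692ms (3/4)
2. 432.692ms @ 3/4 + 144.231ms (1/4)
3. 576.923ms @ 1 + 576.923ms (1)
4. 1153.846ms @ 2 + 865.385ms (3/2)
5. 2019.231ms @ 7/2 + 288.462ms (1/2)
6. 2307.692ms @ 4 + 164.835ms (2/7)
7. 2472.527ms @ 30/7 + 164.835ms (2/7)
8. 2637.363ms @ 32/7 + 164.835ms (2/7)
9. 2802.198ms @ 34/7 + 164.835ms (2/7)
10. 2967.033ms @ 36/7 + 164.835ms (2/7)
11. 3131.868ms @ 38/7 + 164.835ms (2/7)
12. 3296.703ms @ 40/7 + 164.835ms (2/7)
13. 3461.538ms @ 6 + 164.835ms (2/7)
14. 3626.374ms @ 44/7 + 164.835ms (2/7)
15. 3791.209ms @ 46/7 + 164.835ms (2/7)
16. 3956.044ms @ 48/7 + 164.835ms (2/7)
17. 4120.879ms @ 50/7 + 164.835ms (2/7)
18. 4285.714ms @ 52/7 + 164.835ms (2/7)
19. 4450.549ms @ 54/7 + 164.835ms (2/7)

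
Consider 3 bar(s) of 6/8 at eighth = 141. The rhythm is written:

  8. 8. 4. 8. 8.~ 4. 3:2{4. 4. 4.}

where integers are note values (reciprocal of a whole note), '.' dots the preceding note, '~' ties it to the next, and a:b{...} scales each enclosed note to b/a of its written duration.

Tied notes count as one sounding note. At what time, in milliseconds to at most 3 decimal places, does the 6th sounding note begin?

note 6 onset = 12b = 5106.383ms

1. 0.0ms @ 0 + 638.298ms (3/2)
2. 638.298ms @ 3/2 + 638.298ms (3/2)
3. 1276.596ms @ 3 + 1276.596ms (3)
4. 2553.191ms @ 6 + 638.298ms (3/2)
5. 3191.489ms @ 15/2 + 1914.894ms (9/2)
6. 5106.383ms @ 12 + 851.064ms (2)
7. 5957.447ms @ 14 + 851.064ms (2)
8. 6808.511ms @ 16 + 851.064ms (2)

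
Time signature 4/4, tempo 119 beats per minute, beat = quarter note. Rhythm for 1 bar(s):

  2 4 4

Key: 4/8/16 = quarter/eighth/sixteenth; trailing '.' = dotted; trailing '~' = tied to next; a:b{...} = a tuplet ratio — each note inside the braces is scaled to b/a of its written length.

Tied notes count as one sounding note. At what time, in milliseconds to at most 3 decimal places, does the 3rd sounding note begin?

note 3 onset = 3b = 1512.605ms

1. 0.0ms @ 0 + 1008.403ms (2)
2. 1008.403ms @ 2 + 504.202ms (1)
3. 1512.605ms @ 3 + 504.202ms (1)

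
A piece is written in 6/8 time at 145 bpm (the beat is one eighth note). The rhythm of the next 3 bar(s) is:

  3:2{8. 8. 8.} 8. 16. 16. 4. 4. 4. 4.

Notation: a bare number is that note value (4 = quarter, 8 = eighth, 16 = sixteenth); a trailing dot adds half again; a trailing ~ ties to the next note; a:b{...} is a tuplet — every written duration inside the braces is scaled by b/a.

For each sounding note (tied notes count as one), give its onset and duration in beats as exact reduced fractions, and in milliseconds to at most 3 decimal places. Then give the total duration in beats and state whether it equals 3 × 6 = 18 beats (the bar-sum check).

1) 0.0ms=0b +413.793ms=1b
2) 413.793ms=1b +413.793ms=1b
3) 827.586ms=2b +413.793ms=1b
4) 1241.379ms=3b +620.69ms=3/2b
5) 1862.069ms=9/2b +310.345ms=3/4b
6) 2172.414ms=21/4b +310.345ms=3/4b
7) 2482.759ms=6b +1241.379ms=3b
8) 3724.138ms=9b +1241.379ms=3b
9) 4965.517ms=12b +1241.379ms=3b
10) 6206.897ms=15b +1241.379ms=3b
Σ=18b of 18 (145bpm 6/8) — PASS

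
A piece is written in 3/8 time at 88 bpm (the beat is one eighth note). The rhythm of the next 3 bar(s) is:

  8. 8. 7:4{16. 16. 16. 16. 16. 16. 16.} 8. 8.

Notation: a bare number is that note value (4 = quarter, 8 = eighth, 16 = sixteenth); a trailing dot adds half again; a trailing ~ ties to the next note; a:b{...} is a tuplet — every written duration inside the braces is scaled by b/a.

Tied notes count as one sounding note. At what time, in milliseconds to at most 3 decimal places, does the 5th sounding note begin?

1. 0.0ms @ 0 + 1022.727ms (3/2)
2. 1022.727ms @ 3/2 + 1022.727ms (3/2)
3. 2045.455ms @ 3 + 292.208ms (3/7)
4. 2337.662ms @ 24/7 + 292.208ms (3/7)
5. 2629.87ms @ 27/7 + 292.208ms (3/7)
6. 2922.078ms @ 30/7 + 292.208ms (3/7)
7. 3214.286ms @ 33/7 + 292.208ms (3/7)
8. 3506.494ms @ 36/7 + 292.208ms (3/7)
9. 3798.701ms @ 39/7 + 292.208ms (3/7)
10. 4090.909ms @ 6 + 1022.727ms (3/2)
11. 5113.636ms @ 15/2 + 1022.727ms (3/2)

note 5 onset = 27/7b = 2629.87ms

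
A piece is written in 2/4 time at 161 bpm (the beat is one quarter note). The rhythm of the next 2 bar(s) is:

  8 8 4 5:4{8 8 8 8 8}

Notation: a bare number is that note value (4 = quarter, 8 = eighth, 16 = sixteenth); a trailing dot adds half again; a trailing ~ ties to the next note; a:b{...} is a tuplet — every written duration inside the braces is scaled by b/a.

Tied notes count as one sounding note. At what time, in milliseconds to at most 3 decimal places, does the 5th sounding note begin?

1. 0.0ms @ 0 + 186.335ms (1/2)
2. 186.335ms @ 1/2 + 186.335ms (1/2)
3. 372.671ms @ 1 + 372.671ms (1)
4. 745.342ms @ 2 + 149.068ms (2/5)
5. 894.41ms @ 12/5 + 149.068ms (2/5)
6. 1043.478ms @ 14/5 + 149.068ms (2/5)
7. 1192.547ms @ 16/5 + 149.068ms (2/5)
8. 1341.615ms @ 18/5 + 149.068ms (2/5)

note 5 onset = 12/5b = 894.41ms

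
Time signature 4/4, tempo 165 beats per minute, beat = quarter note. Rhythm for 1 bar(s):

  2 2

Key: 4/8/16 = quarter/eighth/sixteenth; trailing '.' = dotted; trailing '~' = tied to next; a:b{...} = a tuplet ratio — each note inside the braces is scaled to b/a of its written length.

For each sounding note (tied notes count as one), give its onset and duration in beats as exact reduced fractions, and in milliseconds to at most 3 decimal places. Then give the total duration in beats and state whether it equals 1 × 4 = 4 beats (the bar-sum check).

1) 0.0ms=0b +727.273ms=2b
2) 727.273ms=2b +727.273ms=2b
Σ=4b of 4 (165bpm 4/4) — PASS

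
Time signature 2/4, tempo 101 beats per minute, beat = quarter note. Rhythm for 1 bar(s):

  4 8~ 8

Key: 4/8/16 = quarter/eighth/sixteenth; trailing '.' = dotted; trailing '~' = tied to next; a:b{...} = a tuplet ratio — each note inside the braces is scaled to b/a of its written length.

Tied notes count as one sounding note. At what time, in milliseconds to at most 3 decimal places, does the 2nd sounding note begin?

note 2 onset = 1b = 594.059ms

1. 0.0ms @ 0 + 594.059ms (1)
2. 594.059ms @ 1 + 594.059ms (1)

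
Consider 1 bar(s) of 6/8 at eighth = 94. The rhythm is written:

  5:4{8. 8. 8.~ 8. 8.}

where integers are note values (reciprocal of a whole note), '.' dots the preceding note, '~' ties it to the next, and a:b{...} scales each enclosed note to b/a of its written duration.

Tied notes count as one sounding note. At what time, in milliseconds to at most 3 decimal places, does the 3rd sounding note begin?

note 3 onset = 12/5b = 1531.915ms

1. 0.0ms @ 0 + 765.957ms (6/5)
2. 765.957ms @ 6/5 + 765.957ms (6/5)
3. 1531.915ms @ 12/5 + 1531.915ms (12/5)
4. 3063.83ms @ 24/5 + 765.957ms (6/5)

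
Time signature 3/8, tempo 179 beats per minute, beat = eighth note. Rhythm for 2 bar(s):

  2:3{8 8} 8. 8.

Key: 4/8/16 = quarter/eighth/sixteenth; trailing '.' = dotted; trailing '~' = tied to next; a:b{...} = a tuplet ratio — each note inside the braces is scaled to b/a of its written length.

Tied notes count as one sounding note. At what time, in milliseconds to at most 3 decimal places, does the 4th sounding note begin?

1. 0.0ms @ 0 + 502.793ms (3/2)
2. 502.793ms @ 3/2 + 502.793ms (3/2)
3. 1005.587ms @ 3 + 502.793ms (3/2)
4. 1508.38ms @ 9/2 + 502.793ms (3/2)

note 4 onset = 9/2b = 1508.38ms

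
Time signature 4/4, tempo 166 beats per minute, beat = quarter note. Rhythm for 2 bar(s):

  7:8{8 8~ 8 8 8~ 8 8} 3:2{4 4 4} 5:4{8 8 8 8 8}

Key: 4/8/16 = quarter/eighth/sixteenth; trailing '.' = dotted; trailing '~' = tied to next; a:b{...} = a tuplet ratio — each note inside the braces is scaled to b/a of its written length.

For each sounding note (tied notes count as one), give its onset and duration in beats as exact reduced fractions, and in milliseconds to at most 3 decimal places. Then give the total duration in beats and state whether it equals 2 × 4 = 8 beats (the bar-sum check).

1) 0.0ms=0b +206.54ms=4/7b
2) 206.54ms=4/7b +413.081ms=8/7b
3) 619.621ms=12/7b +206.54ms=4/7b
4) 826.162ms=16/7b +413.081ms=8/7b
5) 1239.243ms=24/7b +206.54ms=4/7b
6) 1445.783ms=4b +240.964ms=2/3b
7) 1686.747ms=14/3b +240.964ms=2/3b
8) 1927.711ms=16/3b +240.964ms=2/3b
9) 2168.675ms=6b +144.578ms=2/5b
10) 2313.253ms=32/5b +144.578ms=2/5b
11) 2457.831ms=34/5b +144.578ms=2/5b
12) 2602.41ms=36/5b +144.578ms=2/5b
13) 2746.988ms=38/5b +144.578ms=2/5b
Σ=8b of 8 (166bpm 4/4) — PASS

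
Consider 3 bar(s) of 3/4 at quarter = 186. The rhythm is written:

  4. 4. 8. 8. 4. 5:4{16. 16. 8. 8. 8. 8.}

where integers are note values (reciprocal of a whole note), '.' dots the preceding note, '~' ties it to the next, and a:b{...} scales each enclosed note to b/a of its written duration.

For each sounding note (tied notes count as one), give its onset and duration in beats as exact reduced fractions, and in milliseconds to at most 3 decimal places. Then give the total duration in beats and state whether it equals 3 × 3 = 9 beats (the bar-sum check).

1) 0.0ms=0b +483.871ms=3/2b
2) 483.871ms=3/2b +483.871ms=3/2b
3) 967.742ms=3b +241.935ms=3/4b
4) 1209.677ms=15/4b +241.935ms=3/4b
5) 1451.613ms=9/2b +483.871ms=3/2b
6) 1935.484ms=6b +96.774ms=3/10b
7) 2032.258ms=63/10b +96.774ms=3/10b
8) 2129.032ms=33/5b +193.548ms=3/5b
9) 2322.581ms=36/5b +193.548ms=3/5b
10) 2516.129ms=39/5b +193.548ms=3/5b
11) 2709.677ms=42/5b +193.548ms=3/5b
Σ=9b of 9 (186bpm 3/4) — PASS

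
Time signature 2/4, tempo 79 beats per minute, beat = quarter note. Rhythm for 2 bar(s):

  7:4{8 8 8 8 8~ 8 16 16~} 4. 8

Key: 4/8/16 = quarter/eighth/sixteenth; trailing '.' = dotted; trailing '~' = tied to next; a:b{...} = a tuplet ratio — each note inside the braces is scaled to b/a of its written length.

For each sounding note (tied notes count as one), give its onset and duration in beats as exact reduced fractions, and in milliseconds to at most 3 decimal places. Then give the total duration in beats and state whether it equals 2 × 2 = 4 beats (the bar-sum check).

1) 0.0ms=0b +216.998ms=2/7b
2) 216.998ms=2/7b +216.998ms=2/7b
3) 433.996ms=4/7b +216.998ms=2/7b
4) 650.995ms=6/7b +216.998ms=2/7b
5) 867.993ms=8/7b +433.996ms=4/7b
6) 1301.989ms=12/7b +108.499ms=1/7b
7) 1410.488ms=13/7b +1247.74ms=23/14b
8) 2658.228ms=7/2b +379.747ms=1/2b
Σ=4b of 4 (79bpm 2/4) — PASS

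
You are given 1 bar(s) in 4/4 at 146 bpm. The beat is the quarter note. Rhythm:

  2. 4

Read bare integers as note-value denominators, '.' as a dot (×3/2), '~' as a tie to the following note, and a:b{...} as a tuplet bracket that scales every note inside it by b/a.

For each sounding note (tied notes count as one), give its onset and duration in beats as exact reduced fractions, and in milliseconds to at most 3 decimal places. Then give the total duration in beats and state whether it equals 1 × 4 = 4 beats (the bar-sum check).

1) 0.0ms=0b +1232.877ms=3b
2) 1232.877ms=3b +410.959ms=1b
Σ=4b of 4 (146bpm 4/4) — PASS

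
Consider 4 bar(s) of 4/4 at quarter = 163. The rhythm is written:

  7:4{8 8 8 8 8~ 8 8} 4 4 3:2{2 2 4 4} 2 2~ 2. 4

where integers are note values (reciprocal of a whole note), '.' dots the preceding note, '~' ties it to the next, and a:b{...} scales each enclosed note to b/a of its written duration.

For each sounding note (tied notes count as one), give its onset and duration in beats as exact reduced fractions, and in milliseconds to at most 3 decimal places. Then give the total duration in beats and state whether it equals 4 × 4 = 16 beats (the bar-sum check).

1) 0.0ms=0b +105.171ms=2/7b
2) 105.171ms=2/7b +105.171ms=2/7b
3) 210.342ms=4/7b +105.171ms=2/7b
4) 315.513ms=6/7b +105.171ms=2/7b
5) 420.684ms=8/7b +210.342ms=4/7b
6) 631.025ms=12/7b +105.171ms=2/7b
7) 736.196ms=2b +368.098ms=1b
8) 1104.294ms=3b +368.098ms=1b
9) 1472.393ms=4b +490.798ms=4/3b
10) 1963.19ms=16/3b +490.798ms=4/3b
11) 2453.988ms=20/3b +245.399ms=2/3b
12) 2699.387ms=22/3b +245.399ms=2/3b
13) 2944.785ms=8b +736.196ms=2b
14) 3680.982ms=10b +1840.491ms=5b
15) 5521.472ms=15b +368.098ms=1b
Σ=16b of 16 (163bpm 4/4) — PASS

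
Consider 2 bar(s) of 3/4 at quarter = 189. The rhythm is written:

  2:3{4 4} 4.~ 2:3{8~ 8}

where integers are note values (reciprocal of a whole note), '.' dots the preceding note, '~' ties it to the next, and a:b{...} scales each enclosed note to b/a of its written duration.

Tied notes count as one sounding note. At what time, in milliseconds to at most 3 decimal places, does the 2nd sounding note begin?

note 2 onset = 3/2b = 476.19ms

1. 0.0ms @ 0 + 476.19ms (3/2)
2. 476.19ms @ 3/2 + 476.19ms (3/2)
3. 952.381ms @ 3 + 952.381ms (3)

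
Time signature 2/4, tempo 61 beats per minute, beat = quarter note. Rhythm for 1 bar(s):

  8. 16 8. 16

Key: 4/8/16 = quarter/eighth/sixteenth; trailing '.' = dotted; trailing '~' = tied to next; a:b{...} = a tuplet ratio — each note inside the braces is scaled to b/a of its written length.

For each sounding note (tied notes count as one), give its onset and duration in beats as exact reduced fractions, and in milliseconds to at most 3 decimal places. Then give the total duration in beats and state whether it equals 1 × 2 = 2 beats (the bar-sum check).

1) 0.0ms=0b +737.705ms=3/4b
2) 737.705ms=3/4b +245.902ms=1/4b
3) 983.607ms=1b +737.705ms=3/4b
4) 1721.311ms=7/4b +245.902ms=1/4b
Σ=2b of 2 (61bpm 2/4) — PASS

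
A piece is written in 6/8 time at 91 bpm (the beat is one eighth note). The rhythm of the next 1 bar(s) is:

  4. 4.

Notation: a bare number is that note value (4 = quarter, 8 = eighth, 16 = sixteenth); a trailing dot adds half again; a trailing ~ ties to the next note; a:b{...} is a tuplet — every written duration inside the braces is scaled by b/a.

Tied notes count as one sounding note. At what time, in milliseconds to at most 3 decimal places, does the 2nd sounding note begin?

note 2 onset = 3b = 1978.022ms

1. 0.0ms @ 0 + 1978.022ms (3)
2. 1978.022ms @ 3 + 1978.022ms (3)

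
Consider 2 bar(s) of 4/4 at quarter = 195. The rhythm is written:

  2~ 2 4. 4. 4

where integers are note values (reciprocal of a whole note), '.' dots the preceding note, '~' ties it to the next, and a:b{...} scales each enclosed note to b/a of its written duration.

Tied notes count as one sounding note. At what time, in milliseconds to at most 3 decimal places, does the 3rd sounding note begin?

note 3 onset = 11/2b = 1692.308ms

1. 0.0ms @ 0 + 1230.769ms (4)
2. 1230.769ms @ 4 + 461.538ms (3/2)
3. 1692.308ms @ 11/2 + 461.538ms (3/2)
4. 2153.846ms @ 7 + 307.692ms (1)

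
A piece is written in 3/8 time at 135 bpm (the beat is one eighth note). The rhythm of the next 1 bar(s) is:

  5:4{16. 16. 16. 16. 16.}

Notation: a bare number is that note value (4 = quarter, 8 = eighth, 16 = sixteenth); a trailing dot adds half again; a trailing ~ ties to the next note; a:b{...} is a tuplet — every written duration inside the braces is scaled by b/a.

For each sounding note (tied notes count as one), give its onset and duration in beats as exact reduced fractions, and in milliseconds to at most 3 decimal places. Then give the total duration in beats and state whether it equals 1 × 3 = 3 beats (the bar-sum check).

1) 0.0ms=0b +266.667ms=3/5b
2) 266.667ms=3/5b +266.667ms=3/5b
3) 533.333ms=6/5b +266.667ms=3/5b
4) 800.0ms=9/5b +266.667ms=3/5b
5) 1066.667ms=12/5b +266.667ms=3/5b
Σ=3b of 3 (135bpm 3/8) — PASS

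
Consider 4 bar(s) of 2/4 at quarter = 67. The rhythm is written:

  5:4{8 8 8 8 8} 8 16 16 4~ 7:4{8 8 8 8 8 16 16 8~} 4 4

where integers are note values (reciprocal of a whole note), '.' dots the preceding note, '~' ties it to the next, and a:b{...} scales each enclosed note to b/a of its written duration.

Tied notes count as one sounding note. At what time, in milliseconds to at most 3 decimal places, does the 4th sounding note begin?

note 4 onset = 6/5b = 1074.627ms

1. 0.0ms @ 0 + 358.209ms (2/5)
2. 358.209ms @ 2/5 + 358.209ms (2/5)
3. 716.418ms @ 4/5 + 358.209ms (2/5)
4. 1074.627ms @ 6/5 + 358.209ms (2/5)
5. 1432.836ms @ 8/5 + 358.209ms (2/5)
6. 1791.045ms @ 2 + 447.761ms (1/2)
7. 2238.806ms @ 5/2 + 223.881ms (1/4)
8. 2462.687ms @ 11/4 + 223.881ms (1/4)
9. 2686.567ms @ 3 + 1151.386ms (9/7)
10. 3837.953ms @ 30/7 + 255.864ms (2/7)
11. 4093.817ms @ 32/7 + 255.864ms (2/7)
12. 4349.68ms @ 34/7 + 255.864ms (2/7)
13. 4605.544ms @ 36/7 + 255.864ms (2/7)
14. 4861.407ms @ 38/7 + 127.932ms (1/7)
15. 4989.339ms @ 39/7 + 127.932ms (1/7)
16. 5117.271ms @ 40/7 + 1151.386ms (9/7)
17. 6268.657ms @ 7 + 895.522ms (1)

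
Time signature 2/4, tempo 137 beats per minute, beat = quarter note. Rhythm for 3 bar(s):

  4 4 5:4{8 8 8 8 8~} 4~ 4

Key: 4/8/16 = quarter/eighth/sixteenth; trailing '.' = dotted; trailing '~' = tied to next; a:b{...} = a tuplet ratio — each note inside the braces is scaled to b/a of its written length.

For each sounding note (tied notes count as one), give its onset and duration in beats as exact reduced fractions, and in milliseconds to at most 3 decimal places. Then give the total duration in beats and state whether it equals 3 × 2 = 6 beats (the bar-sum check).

1) 0.0ms=0b +437.956ms=1b
2) 437.956ms=1b +437.956ms=1b
3) 875.912ms=2b +175.182ms=2/5b
4) 1051.095ms=12/5b +175.182ms=2/5b
5) 1226.277ms=14/5b +175.182ms=2/5b
6) 1401.46ms=16/5b +175.182ms=2/5b
7) 1576.642ms=18/5b +1051.095ms=12/5b
Σ=6b of 6 (137bpm 2/4) — PASS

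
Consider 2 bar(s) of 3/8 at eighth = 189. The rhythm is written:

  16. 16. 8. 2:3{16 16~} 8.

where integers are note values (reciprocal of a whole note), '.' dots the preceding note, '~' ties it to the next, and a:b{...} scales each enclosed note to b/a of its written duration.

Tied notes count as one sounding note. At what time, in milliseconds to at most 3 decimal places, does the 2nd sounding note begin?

1. 0.0ms @ 0 + 238.095ms (3/4)
2. 238.095ms @ 3/4 + 238.095ms (3/4)
3. 476.19ms @ 3/2 + 476.19ms (3/2)
4. 952.381ms @ 3 + 238.095ms (3/4)
5. 1190.476ms @ 15/4 + 714.286ms (9/4)

note 2 onset = 3/4b = 238.095ms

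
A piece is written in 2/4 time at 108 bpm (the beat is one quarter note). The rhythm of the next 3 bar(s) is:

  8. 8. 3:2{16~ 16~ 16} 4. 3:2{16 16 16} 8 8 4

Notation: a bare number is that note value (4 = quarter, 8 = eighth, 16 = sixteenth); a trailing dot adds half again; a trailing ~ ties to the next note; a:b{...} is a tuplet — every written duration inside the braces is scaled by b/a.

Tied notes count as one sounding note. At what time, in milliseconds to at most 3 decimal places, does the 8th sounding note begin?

1. 0.0ms @ 0 + 416.667ms (3/4)
2. 416.667ms @ 3/4 + 416.667ms (3/4)
3. 833.333ms @ 3/2 + 277.778ms (1/2)
4. 1111.111ms @ 2 + 833.333ms (3/2)
5. 1944.444ms @ 7/2 + 92.593ms (1/6)
6. 2037.037ms @ 11/3 + 92.593ms (1/6)
7. 2129.63ms @ 23/6 + 92.593ms (1/6)
8. 2222.222ms @ 4 + 277.778ms (1/2)
9. 2500.0ms @ 9/2 + 277.778ms (1/2)
10. 2777.778ms @ 5 + 555.556ms (1)

note 8 onset = 4b = 2222.222ms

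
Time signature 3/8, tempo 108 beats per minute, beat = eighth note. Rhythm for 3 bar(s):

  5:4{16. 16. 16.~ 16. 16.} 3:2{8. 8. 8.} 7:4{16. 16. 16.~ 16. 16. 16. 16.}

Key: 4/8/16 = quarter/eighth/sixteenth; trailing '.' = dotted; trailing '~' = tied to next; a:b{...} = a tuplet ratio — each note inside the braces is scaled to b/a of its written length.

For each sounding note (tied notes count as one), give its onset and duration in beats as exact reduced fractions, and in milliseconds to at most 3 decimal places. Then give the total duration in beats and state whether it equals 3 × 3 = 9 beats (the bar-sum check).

1) 0.0ms=0b +333.333ms=3/5b
2) 333.333ms=3/5b +333.333ms=3/5b
3) 666.667ms=6/5b +666.667ms=6/5b
4) 1333.333ms=12/5b +333.333ms=3/5b
5) 1666.667ms=3b +555.556ms=1b
6) 2222.222ms=4b +555.556ms=1b
7) 2777.778ms=5b +555.556ms=1b
8) 3333.333ms=6b +238.095ms=3/7b
9) 3571.429ms=45/7b +238.095ms=3/7b
10) 3809.524ms=48/7b +476.19ms=6/7b
11) 4285.714ms=54/7b +238.095ms=3/7b
12) 4523.81ms=57/7b +238.095ms=3/7b
13) 4761.905ms=60/7b +238.095ms=3/7b
Σ=9b of 9 (108bpm 3/8) — PASS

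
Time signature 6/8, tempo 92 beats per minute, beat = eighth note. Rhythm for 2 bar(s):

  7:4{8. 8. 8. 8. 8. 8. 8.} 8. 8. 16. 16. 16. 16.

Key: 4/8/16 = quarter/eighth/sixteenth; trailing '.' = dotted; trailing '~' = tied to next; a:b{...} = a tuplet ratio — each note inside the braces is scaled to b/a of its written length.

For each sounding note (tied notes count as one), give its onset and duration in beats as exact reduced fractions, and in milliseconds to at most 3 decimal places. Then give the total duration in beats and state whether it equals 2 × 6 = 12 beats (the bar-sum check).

1) 0.0ms=0b +559.006ms=6/7b
2) 559.006ms=6/7b +559.006ms=6/7b
3) 1118.012ms=12/7b +559.006ms=6/7b
4) 1677.019ms=18/7b +559.006ms=6/7b
5) 2236.025ms=24/7b +559.006ms=6/7b
6) 2795.031ms=30/7b +559.006ms=6/7b
7) 3354.037ms=36/7b +559.006ms=6/7b
8) 3913.043ms=6b +978.261ms=3/2b
9) 4891.304ms=15/2b +978.261ms=3/2b
10) 5869.565ms=9b +489.13ms=3/4b
11) 6358.696ms=39/4b +489.13ms=3/4b
12) 6847.826ms=21/2b +489.13ms=3/4b
13) 7336.957ms=45/4b +489.13ms=3/4b
Σ=12b of 12 (92bpm 6/8) — PASS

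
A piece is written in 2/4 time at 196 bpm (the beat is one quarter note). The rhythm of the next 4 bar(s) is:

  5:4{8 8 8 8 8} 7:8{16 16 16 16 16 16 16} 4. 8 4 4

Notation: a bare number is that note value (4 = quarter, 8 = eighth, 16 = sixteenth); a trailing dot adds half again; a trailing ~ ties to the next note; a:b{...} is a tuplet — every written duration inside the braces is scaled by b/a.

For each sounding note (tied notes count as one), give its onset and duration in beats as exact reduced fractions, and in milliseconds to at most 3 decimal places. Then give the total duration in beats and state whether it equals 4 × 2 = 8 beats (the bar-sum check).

1) 0.0ms=0b +122.449ms=2/5b
2) 122.449ms=2/5b +122.449ms=2/5b
3) 244.898ms=4/5b +122.449ms=2/5b
4) 367.347ms=6/5b +122.449ms=2/5b
5) 489.796ms=8/5b +122.449ms=2/5b
6) 612.245ms=2b +87.464ms=2/7b
7) 699.708ms=16/7b +87.464ms=2/7b
8) 787.172ms=18/7b +87.464ms=2/7b
9) 874.636ms=20/7b +87.464ms=2/7b
10) 962.099ms=22/7b +87.464ms=2/7b
11) 1049.563ms=24/7b +87.464ms=2/7b
12) 1137.026ms=26/7b +87.464ms=2/7b
13) 1224.49ms=4b +459.184ms=3/2b
14) 1683.673ms=11/2b +153.061ms=1/2b
15) 1836.735ms=6b +306.122ms=1b
16) 2142.857ms=7b +306.122ms=1b
Σ=8b of 8 (196bpm 2/4) — PASS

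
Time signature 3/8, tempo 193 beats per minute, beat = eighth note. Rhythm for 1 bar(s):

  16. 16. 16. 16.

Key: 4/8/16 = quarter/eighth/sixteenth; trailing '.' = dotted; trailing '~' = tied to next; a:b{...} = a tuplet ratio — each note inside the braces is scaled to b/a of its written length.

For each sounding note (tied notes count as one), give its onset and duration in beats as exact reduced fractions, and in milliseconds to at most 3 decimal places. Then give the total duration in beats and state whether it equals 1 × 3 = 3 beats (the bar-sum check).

1) 0.0ms=0b +233.161ms=3/4b
2) 233.161ms=3/4b +233.161ms=3/4b
3) 466.321ms=3/2b +233.161ms=3/4b
4) 699.482ms=9/4b +233.161ms=3/4b
Σ=3b of 3 (193bpm 3/8) — PASS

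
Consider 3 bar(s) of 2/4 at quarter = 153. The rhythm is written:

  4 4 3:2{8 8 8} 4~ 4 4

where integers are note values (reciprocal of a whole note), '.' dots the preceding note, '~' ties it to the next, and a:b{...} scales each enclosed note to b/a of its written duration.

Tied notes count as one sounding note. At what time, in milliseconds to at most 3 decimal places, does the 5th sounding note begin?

1. 0.0ms @ 0 + 392.157ms (1)
2. 392.157ms @ 1 + 392.157ms (1)
3. 784.314ms @ 2 + 130.719ms (1/3)
4. 915.033ms @ 7/3 + 130.719ms (1/3)
5. 1045.752ms @ 8/3 + 130.719ms (1/3)
6. 1176.471ms @ 3 + 784.314ms (2)
7. 1960.784ms @ 5 + 392.157ms (1)

note 5 onset = 8/3b = 1045.752ms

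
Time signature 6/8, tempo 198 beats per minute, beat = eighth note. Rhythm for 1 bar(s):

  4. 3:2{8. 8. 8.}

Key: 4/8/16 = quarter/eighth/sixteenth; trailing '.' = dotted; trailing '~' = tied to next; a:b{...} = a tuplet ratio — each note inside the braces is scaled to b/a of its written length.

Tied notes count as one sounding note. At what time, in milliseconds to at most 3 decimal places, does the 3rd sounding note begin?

note 3 onset = 4b = 1212.121ms

1. 0.0ms @ 0 + 909.091ms (3)
2. 909.091ms @ 3 + 303.03ms (1)
3. 1212.121ms @ 4 + 303.03ms (1)
4. 1515.152ms @ 5 + 303.03ms (1)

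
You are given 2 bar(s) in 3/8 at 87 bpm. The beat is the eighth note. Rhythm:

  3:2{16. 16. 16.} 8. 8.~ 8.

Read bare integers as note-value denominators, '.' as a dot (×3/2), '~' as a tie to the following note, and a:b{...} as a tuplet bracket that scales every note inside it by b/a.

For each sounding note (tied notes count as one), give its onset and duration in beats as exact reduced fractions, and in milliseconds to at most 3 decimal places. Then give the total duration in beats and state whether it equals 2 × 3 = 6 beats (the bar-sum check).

1) 0.0ms=0b +344.828ms=1/2b
2) 344.828ms=1/2b +344.828ms=1/2b
3) 689.655ms=1b +344.828ms=1/2b
4) 1034.483ms=3/2b +1034.483ms=3/2b
5) 2068.966ms=3b +2068.966ms=3b
Σ=6b of 6 (87bpm 3/8) — PASS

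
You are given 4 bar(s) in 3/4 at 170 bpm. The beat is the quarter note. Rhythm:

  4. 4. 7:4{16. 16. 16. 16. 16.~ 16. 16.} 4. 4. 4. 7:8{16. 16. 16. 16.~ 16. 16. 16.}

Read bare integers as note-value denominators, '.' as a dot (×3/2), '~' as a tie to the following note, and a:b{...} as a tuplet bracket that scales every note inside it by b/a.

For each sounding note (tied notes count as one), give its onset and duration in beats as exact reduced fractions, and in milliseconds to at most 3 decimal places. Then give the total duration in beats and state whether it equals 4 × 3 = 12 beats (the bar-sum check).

1) 0.0ms=0b +529.412ms=3/2b
2) 529.412ms=3/2b +529.412ms=3/2b
3) 1058.824ms=3b +75.63ms=3/14b
4) 1134.454ms=45/14b +75.63ms=3/14b
5) 1210.084ms=24/7b +75.63ms=3/14b
6) 1285.714ms=51/14b +75.63ms=3/14b
7) 1361.345ms=27/7b +151.261ms=3/7b
8) 1512.605ms=30/7b +75.63ms=3/14b
9) 1588.235ms=9/2b +529.412ms=3/2b
10) 2117.647ms=6b +529.412ms=3/2b
11) 2647.059ms=15/2b +529.412ms=3/2b
12) 3176.471ms=9b +151.261ms=3/7b
13) 3327.731ms=66/7b +151.261ms=3/7b
14) 3478.992ms=69/7b +151.261ms=3/7b
15) 3630.252ms=72/7b +302.521ms=6/7b
16) 3932.773ms=78/7b +151.261ms=3/7b
17) 4084.034ms=81/7b +151.261ms=3/7b
Σ=12b of 12 (170bpm 3/4) — PASS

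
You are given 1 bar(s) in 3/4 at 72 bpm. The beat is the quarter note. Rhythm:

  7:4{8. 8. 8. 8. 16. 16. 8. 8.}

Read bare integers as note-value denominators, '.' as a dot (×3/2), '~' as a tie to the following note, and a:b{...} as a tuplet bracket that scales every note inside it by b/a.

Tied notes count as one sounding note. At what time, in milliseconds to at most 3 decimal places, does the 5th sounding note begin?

note 5 onset = 12/7b = 1428.571ms

1. 0.0ms @ 0 + 357.143ms (3/7)
2. 357.143ms @ 3/7 + 357.143ms (3/7)
3. 714.286ms @ 6/7 + 357.143ms (3/7)
4. 1071.429ms @ 9/7 + 357.143ms (3/7)
5. 1428.571ms @ 12/7 + 178.571ms (3/14)
6. 1607.143ms @ 27/14 + 178.571ms (3/14)
7. 1785.714ms @ 15/7 + 357.143ms (3/7)
8. 2142.857ms @ 18/7 + 357.143ms (3/7)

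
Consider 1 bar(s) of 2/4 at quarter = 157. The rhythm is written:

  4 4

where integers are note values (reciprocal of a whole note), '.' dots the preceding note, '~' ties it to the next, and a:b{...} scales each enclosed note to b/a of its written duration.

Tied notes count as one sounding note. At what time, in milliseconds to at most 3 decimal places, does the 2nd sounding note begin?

note 2 onset = 1b = 382.166ms

1. 0.0ms @ 0 + 382.166ms (1)
2. 382.166ms @ 1 + 382.166ms (1)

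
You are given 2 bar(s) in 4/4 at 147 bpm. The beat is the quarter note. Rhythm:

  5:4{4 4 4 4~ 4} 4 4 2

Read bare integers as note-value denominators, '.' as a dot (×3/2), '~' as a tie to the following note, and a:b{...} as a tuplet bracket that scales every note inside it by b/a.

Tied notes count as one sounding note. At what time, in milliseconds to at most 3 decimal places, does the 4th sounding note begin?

note 4 onset = 12/5b = 979.592ms

1. 0.0ms @ 0 + 326.531ms (4/5)
2. 326.531ms @ 4/5 + 326.531ms (4/5)
3. 653.061ms @ 8/5 + 326.531ms (4/5)
4. 979.592ms @ 12/5 + 653.061ms (8/5)
5. 1632.653ms @ 4 + 408.163ms (1)
6. 2040.816ms @ 5 + 408.163ms (1)
7. 2448.98ms @ 6 + 816.327ms (2)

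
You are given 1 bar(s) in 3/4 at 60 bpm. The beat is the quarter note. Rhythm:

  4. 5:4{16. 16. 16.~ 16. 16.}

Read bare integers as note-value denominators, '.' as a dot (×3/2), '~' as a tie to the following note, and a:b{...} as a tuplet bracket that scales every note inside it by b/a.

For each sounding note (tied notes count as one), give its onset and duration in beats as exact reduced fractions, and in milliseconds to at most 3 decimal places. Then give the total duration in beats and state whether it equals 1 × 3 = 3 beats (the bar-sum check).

1) 0.0ms=0b +1500.0ms=3/2b
2) 1500.0ms=3/2b +300.0ms=3/10b
3) 1800.0ms=9/5b +300.0ms=3/10b
4) 2100.0ms=21/10b +600.0ms=3/5b
5) 2700.0ms=27/10b +300.0ms=3/10b
Σ=3b of 3 (60bpm 3/4) — PASS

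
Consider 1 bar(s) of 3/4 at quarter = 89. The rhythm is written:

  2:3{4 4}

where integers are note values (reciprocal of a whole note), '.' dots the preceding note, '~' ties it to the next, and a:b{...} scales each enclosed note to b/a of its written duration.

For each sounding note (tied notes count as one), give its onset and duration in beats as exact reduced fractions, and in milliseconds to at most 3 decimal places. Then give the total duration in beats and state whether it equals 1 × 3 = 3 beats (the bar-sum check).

1) 0.0ms=0b +1011.236ms=3/2b
2) 1011.236ms=3/2b +1011.236ms=3/2b
Σ=3b of 3 (89bpm 3/4) — PASS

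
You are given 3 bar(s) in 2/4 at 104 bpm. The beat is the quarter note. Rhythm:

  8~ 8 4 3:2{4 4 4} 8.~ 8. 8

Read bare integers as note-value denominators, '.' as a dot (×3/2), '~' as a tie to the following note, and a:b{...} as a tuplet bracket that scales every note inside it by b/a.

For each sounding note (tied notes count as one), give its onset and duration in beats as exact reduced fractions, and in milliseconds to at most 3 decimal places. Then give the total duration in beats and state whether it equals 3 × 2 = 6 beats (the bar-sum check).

1) 0.0ms=0b +576.923ms=1b
2) 576.923ms=1b +576.923ms=1b
3) 1153.846ms=2b +384.615ms=2/3b
4) 1538.462ms=8/3b +384.615ms=2/3b
5) 1923.077ms=10/3b +384.615ms=2/3b
6) 2307.692ms=4b +865.385ms=3/2b
7) 3173.077ms=11/2b +288.462ms=1/2b
Σ=6b of 6 (104bpm 2/4) — PASS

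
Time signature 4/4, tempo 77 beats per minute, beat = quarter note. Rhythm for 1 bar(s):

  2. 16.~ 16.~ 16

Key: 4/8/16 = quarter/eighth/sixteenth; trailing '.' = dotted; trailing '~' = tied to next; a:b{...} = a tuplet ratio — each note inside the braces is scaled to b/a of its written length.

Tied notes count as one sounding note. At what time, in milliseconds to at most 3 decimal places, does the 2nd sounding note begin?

1. 0.0ms @ 0 + 2337.662ms (3)
2. 2337.662ms @ 3 + 779.221ms (1)

note 2 onset = 3b = 2337.662ms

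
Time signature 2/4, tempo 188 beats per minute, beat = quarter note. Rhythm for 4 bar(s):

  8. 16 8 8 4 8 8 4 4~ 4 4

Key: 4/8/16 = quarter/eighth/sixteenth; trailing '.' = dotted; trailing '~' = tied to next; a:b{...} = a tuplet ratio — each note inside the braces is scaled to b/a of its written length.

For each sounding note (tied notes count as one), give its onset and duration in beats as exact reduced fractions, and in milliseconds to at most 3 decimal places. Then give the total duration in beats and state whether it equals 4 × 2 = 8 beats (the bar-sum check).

1) 0.0ms=0b +239.362ms=3/4b
2) 239.362ms=3/4b +79.787ms=1/4b
3) 319.149ms=1b +159.574ms=1/2b
4) 478.723ms=3/2b +159.574ms=1/2b
5) 638.298ms=2b +319.149ms=1b
6) 957.447ms=3b +159.574ms=1/2b
7) 1117.021ms=7/2b +159.574ms=1/2b
8) 1276.596ms=4b +319.149ms=1b
9) 1595.745ms=5b +638.298ms=2b
10) 2234.043ms=7b +319.149ms=1b
Σ=8b of 8 (188bpm 2/4) — PASS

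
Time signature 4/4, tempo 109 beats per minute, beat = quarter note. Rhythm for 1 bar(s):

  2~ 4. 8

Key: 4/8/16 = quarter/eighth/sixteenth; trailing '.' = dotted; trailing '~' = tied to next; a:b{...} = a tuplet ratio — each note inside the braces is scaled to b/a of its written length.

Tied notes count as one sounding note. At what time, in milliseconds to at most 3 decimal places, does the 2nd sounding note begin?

note 2 onset = 7/2b = 1926.606ms

1. 0.0ms @ 0 + 1926.606ms (7/2)
2. 1926.606ms @ 7/2 + 275.229ms (1/2)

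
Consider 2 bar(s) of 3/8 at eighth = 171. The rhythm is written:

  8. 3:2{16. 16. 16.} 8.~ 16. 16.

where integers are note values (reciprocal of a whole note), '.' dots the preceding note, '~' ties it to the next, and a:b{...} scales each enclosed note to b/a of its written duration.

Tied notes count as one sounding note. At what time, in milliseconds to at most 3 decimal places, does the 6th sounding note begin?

1. 0.0ms @ 0 + 526.316ms (3/2)
2. 526.316ms @ 3/2 + 175.439ms (1/2)
3. 701.754ms @ 2 + 175.439ms (1/2)
4. 877.193ms @ 5/2 + 175.439ms (1/2)
5. 1052.632ms @ 3 + 789.474ms (9/4)
6. 1842.105ms @ 21/4 + 263.158ms (3/4)

note 6 onset = 21/4b = 1842.105ms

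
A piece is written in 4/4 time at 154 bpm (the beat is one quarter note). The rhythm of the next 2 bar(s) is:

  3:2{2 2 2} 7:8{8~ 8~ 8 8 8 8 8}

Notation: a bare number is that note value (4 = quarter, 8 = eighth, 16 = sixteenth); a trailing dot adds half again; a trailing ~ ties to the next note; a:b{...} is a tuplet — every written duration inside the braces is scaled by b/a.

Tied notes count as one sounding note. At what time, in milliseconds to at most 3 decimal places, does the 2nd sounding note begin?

1. 0.0ms @ 0 + 519.481ms (4/3)
2. 519.481ms @ 4/3 + 519.481ms (4/3)
3. 1038.961ms @ 8/3 + 519.481ms (4/3)
4. 1558.442ms @ 4 + 667.904ms (12/7)
5. 2226.345ms @ 40/7 + 222.635ms (4/7)
6. 2448.98ms @ 44/7 + 222.635ms (4/7)
7. 2671.614ms @ 48/7 + 222.635ms (4/7)
8. 2894.249ms @ 52/7 + 222.635ms (4/7)

note 2 onset = 4/3b = 519.481ms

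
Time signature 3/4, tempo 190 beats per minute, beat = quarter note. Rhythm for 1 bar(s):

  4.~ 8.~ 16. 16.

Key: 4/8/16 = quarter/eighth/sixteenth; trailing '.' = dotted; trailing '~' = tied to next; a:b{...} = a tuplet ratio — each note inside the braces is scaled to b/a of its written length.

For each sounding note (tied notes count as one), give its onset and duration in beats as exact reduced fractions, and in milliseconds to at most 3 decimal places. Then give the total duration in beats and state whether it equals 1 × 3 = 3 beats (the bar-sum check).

1) 0.0ms=0b +828.947ms=21/8b
2) 828.947ms=21/8b +118.421ms=3/8b
Σ=3b of 3 (190bpm 3/4) — PASS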